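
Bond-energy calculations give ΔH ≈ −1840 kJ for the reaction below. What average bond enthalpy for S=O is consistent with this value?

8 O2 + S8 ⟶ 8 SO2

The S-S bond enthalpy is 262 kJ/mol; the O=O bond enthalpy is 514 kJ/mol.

D(S=O) ≈ 503 kJ/mol

Let D be the S=O bond energy.
Σ(broken) = 8×514 + 8×262 = 6208
Σ(formed) = 16×D = 16D
ΔH = Σ(broken) − Σ(formed) = (6208) − (16D) = +6208 − 16D
Setting this equal to −1840 kJ gives 16D = 8048, so D = 503 kJ/mol.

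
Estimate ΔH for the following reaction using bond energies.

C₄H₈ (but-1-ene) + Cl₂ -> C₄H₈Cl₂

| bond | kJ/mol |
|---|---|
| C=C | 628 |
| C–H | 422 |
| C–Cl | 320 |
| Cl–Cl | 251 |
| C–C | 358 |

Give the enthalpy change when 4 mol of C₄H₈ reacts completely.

Bonds broken (reactants):
  C–C: 2 × 358 = 716
  C–H: 8 × 422 = 3376
  C=C: 1 × 628 = 628
  Cl–Cl: 1 × 251 = 251
  Σ(broken) = 4971 kJ
Bonds formed (products):
  C–C: 3 × 358 = 1074
  C–Cl: 2 × 320 = 640
  C–H: 8 × 422 = 3376
  Σ(formed) = 5090 kJ
ΔH = Σ(broken) − Σ(formed) = 4971 − 5090 = −119 kJ
For 4× the reaction as written: 4 × (−119) = −476 kJ

ΔH = −476 kJ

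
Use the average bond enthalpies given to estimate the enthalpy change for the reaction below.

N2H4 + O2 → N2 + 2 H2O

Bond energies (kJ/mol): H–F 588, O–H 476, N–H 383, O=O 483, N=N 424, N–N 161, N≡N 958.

Bonds broken (reactants):
  N–H: 4 × 383 = 1532
  N–N: 1 × 161 = 161
  O=O: 1 × 483 = 483
  Σ(broken) = 2176 kJ
Bonds formed (products):
  N≡N: 1 × 958 = 958
  O–H: 4 × 476 = 1904
  Σ(formed) = 2862 kJ
ΔH = Σ(broken) − Σ(formed) = 2176 − 2862 = −686 kJ

ΔH ≈ −686 kJ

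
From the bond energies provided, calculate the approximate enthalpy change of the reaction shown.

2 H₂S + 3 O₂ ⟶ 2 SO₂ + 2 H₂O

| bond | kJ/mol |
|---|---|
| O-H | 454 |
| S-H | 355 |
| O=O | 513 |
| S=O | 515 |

ΔH ≈ −917 kJ

Bonds broken (reactants):
  O=O: 3 × 513 = 1539
  S-H: 4 × 355 = 1420
  Σ(broken) = 2959 kJ
Bonds formed (products):
  O-H: 4 × 454 = 1816
  S=O: 4 × 515 = 2060
  Σ(formed) = 3876 kJ
ΔH = Σ(broken) − Σ(formed) = 2959 − 3876 = −917 kJ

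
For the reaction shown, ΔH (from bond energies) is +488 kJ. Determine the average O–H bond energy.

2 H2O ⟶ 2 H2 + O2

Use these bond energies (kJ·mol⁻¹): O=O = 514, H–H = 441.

Let D be the O–H bond energy.
Σ(broken) = 4×D = 4D
Σ(formed) = 2×441 + 1×514 = 1396
ΔH = Σ(broken) − Σ(formed) = (4D) − (1396) = −1396 + 4D
Setting this equal to +488 kJ gives 4D = 1884, so D = 471 kJ/mol.

D(O–H) ≈ 471 kJ/mol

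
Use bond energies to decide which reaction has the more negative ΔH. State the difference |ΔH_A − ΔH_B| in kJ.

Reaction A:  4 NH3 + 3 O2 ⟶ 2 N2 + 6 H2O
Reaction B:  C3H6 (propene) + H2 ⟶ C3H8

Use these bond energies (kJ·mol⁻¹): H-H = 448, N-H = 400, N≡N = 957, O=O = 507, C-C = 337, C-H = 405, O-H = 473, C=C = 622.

Reaction A, by 1192 kJ

Reaction A:
  Bonds broken (reactants):
    N-H: 12 × 400 = 4800
    O=O: 3 × 507 = 1521
    Σ(broken) = 6321 kJ
  Bonds formed (products):
    N≡N: 2 × 957 = 1914
    O-H: 12 × 473 = 5676
    Σ(formed) = 7590 kJ
  ΔH_A = 6321 − 7590 = −1269 kJ
Reaction B:
  Bonds broken (reactants):
    C-C: 1 × 337 = 337
    C-H: 6 × 405 = 2430
    C=C: 1 × 622 = 622
    H-H: 1 × 448 = 448
    Σ(broken) = 3837 kJ
  Bonds formed (products):
    C-C: 2 × 337 = 674
    C-H: 8 × 405 = 3240
    Σ(formed) = 3914 kJ
  ΔH_B = 3837 − 3914 = −77 kJ
ΔH_A − ΔH_B = −1192 kJ, so reaction A has the more negative ΔH; |ΔH_A − ΔH_B| = 1192 kJ.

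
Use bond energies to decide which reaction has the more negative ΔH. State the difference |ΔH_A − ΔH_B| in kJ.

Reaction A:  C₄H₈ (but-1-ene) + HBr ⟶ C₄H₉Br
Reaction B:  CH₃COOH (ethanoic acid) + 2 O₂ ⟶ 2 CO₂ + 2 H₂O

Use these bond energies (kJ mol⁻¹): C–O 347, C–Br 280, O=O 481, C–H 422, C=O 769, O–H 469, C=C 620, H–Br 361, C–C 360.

Reaction A:
  Bonds broken (reactants):
    C–C: 2 × 360 = 720
    C–H: 8 × 422 = 3376
    C=C: 1 × 620 = 620
    H–Br: 1 × 361 = 361
    Σ(broken) = 5077 kJ
  Bonds formed (products):
    C–Br: 1 × 280 = 280
    C–C: 3 × 360 = 1080
    C–H: 9 × 422 = 3798
    Σ(formed) = 5158 kJ
  ΔH_A = 5077 − 5158 = −81 kJ
Reaction B:
  Bonds broken (reactants):
    C–C: 1 × 360 = 360
    C–H: 3 × 422 = 1266
    C–O: 1 × 347 = 347
    C=O: 1 × 769 = 769
    O–H: 1 × 469 = 469
    O=O: 2 × 481 = 962
    Σ(broken) = 4173 kJ
  Bonds formed (products):
    C=O: 4 × 769 = 3076
    O–H: 4 × 469 = 1876
    Σ(formed) = 4952 kJ
  ΔH_B = 4173 − 4952 = −779 kJ
ΔH_A − ΔH_B = +698 kJ, so reaction B has the more negative ΔH; |ΔH_A − ΔH_B| = 698 kJ.

Reaction B, by 698 kJ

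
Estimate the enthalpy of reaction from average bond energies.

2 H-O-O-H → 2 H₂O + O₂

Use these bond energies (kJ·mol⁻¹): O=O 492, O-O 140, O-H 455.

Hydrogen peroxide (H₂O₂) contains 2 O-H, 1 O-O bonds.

Bonds broken (reactants):
  O-H: 4 × 455 = 1820
  O-O: 2 × 140 = 280
  Σ(broken) = 2100 kJ
Bonds formed (products):
  O-H: 4 × 455 = 1820
  O=O: 1 × 492 = 492
  Σ(formed) = 2312 kJ
ΔH = Σ(broken) − Σ(formed) = 2100 − 2312 = −212 kJ

ΔH ≈ −212 kJ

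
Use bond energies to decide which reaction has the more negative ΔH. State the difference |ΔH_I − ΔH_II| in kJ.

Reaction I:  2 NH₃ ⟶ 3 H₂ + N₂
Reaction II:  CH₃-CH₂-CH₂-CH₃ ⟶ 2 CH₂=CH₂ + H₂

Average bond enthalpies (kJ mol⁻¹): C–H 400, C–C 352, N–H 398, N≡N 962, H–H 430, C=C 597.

Reaction I:
  Bonds broken (reactants):
    N–H: 6 × 398 = 2388
    Σ(broken) = 2388 kJ
  Bonds formed (products):
    H–H: 3 × 430 = 1290
    N≡N: 1 × 962 = 962
    Σ(formed) = 2252 kJ
  ΔH_I = 2388 − 2252 = +136 kJ
Reaction II:
  Bonds broken (reactants):
    C–C: 3 × 352 = 1056
    C–H: 10 × 400 = 4000
    Σ(broken) = 5056 kJ
  Bonds formed (products):
    C–H: 8 × 400 = 3200
    C=C: 2 × 597 = 1194
    H–H: 1 × 430 = 430
    Σ(formed) = 4824 kJ
  ΔH_II = 5056 − 4824 = +232 kJ
ΔH_I − ΔH_II = −96 kJ, so reaction I has the more negative ΔH; |ΔH_I − ΔH_II| = 96 kJ.

Reaction I, by 96 kJ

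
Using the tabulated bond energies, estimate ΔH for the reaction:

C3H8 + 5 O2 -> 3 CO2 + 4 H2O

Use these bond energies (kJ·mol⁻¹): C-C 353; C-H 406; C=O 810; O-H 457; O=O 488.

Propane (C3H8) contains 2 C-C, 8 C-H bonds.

ΔH ≈ −2122 kJ

Bonds broken (reactants):
  C-C: 2 × 353 = 706
  C-H: 8 × 406 = 3248
  O=O: 5 × 488 = 2440
  Σ(broken) = 6394 kJ
Bonds formed (products):
  C=O: 6 × 810 = 4860
  O-H: 8 × 457 = 3656
  Σ(formed) = 8516 kJ
ΔH = Σ(broken) − Σ(formed) = 6394 − 8516 = −2122 kJ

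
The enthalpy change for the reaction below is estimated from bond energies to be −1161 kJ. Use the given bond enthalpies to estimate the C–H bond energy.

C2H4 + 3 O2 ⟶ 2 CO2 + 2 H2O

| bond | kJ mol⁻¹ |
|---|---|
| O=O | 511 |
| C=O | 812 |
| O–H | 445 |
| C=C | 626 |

D(C–H) ≈ 427 kJ/mol

Let D be the C–H bond energy.
Σ(broken) = 4×D + 1×626 + 3×511 = 2159 + 4D
Σ(formed) = 4×812 + 4×445 = 5028
ΔH = Σ(broken) − Σ(formed) = (2159 + 4D) − (5028) = −2869 + 4D
Setting this equal to −1161 kJ gives 4D = 1708, so D = 427 kJ/mol.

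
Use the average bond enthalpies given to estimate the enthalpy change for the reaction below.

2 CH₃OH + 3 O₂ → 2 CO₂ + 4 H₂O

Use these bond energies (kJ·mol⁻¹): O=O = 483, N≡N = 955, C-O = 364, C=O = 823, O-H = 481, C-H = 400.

Bonds broken (reactants):
  C-H: 6 × 400 = 2400
  C-O: 2 × 364 = 728
  O-H: 2 × 481 = 962
  O=O: 3 × 483 = 1449
  Σ(broken) = 5539 kJ
Bonds formed (products):
  C=O: 4 × 823 = 3292
  O-H: 8 × 481 = 3848
  Σ(formed) = 7140 kJ
ΔH = Σ(broken) − Σ(formed) = 5539 − 7140 = −1601 kJ

ΔH ≈ −1601 kJ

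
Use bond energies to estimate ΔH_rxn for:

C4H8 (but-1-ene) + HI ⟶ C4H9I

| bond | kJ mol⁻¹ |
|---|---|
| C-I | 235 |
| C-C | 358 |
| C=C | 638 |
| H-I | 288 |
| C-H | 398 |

Bonds broken (reactants):
  C-C: 2 × 358 = 716
  C-H: 8 × 398 = 3184
  C=C: 1 × 638 = 638
  H-I: 1 × 288 = 288
  Σ(broken) = 4826 kJ
Bonds formed (products):
  C-C: 3 × 358 = 1074
  C-H: 9 × 398 = 3582
  C-I: 1 × 235 = 235
  Σ(formed) = 4891 kJ
ΔH = Σ(broken) − Σ(formed) = 4826 − 4891 = −65 kJ

ΔH ≈ −65 kJ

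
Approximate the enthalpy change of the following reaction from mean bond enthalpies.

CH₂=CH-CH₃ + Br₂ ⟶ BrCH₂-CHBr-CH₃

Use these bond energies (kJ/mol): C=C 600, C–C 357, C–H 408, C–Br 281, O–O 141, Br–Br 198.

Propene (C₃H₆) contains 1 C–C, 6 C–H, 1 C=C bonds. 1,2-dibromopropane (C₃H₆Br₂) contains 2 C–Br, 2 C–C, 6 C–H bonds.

ΔH ≈ −121 kJ

Bonds broken (reactants):
  Br–Br: 1 × 198 = 198
  C–C: 1 × 357 = 357
  C–H: 6 × 408 = 2448
  C=C: 1 × 600 = 600
  Σ(broken) = 3603 kJ
Bonds formed (products):
  C–Br: 2 × 281 = 562
  C–C: 2 × 357 = 714
  C–H: 6 × 408 = 2448
  Σ(formed) = 3724 kJ
ΔH = Σ(broken) − Σ(formed) = 3603 − 3724 = −121 kJ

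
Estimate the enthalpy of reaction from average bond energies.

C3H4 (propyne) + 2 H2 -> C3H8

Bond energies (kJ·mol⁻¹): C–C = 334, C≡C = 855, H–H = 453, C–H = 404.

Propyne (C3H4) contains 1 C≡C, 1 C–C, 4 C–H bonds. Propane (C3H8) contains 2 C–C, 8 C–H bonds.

ΔH ≈ −189 kJ

Bonds broken (reactants):
  C≡C: 1 × 855 = 855
  C–C: 1 × 334 = 334
  C–H: 4 × 404 = 1616
  H–H: 2 × 453 = 906
  Σ(broken) = 3711 kJ
Bonds formed (products):
  C–C: 2 × 334 = 668
  C–H: 8 × 404 = 3232
  Σ(formed) = 3900 kJ
ΔH = Σ(broken) − Σ(formed) = 3711 − 3900 = −189 kJ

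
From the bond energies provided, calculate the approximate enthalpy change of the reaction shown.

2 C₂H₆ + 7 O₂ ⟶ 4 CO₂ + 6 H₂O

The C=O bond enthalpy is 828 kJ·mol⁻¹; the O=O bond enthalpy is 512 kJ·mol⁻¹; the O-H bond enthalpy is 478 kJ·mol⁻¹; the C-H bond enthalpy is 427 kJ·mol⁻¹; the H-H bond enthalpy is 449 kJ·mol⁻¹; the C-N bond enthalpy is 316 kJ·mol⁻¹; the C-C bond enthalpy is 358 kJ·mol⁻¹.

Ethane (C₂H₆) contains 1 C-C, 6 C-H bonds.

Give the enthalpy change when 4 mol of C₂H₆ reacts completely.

Bonds broken (reactants):
  C-C: 2 × 358 = 716
  C-H: 12 × 427 = 5124
  O=O: 7 × 512 = 3584
  Σ(broken) = 9424 kJ
Bonds formed (products):
  C=O: 8 × 828 = 6624
  O-H: 12 × 478 = 5736
  Σ(formed) = 12360 kJ
ΔH = Σ(broken) − Σ(formed) = 9424 − 12360 = −2936 kJ
For 2× the reaction as written: 2 × (−2936) = −5872 kJ

ΔH = −5872 kJ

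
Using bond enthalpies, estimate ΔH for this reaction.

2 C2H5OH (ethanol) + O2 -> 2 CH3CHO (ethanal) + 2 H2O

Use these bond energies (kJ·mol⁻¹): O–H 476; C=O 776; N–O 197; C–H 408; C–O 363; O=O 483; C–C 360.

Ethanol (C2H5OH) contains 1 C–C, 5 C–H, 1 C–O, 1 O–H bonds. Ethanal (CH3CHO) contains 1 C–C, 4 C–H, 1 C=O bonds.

ΔH ≈ −479 kJ

Bonds broken (reactants):
  C–C: 2 × 360 = 720
  C–H: 10 × 408 = 4080
  C–O: 2 × 363 = 726
  O–H: 2 × 476 = 952
  O=O: 1 × 483 = 483
  Σ(broken) = 6961 kJ
Bonds formed (products):
  C–C: 2 × 360 = 720
  C–H: 8 × 408 = 3264
  C=O: 2 × 776 = 1552
  O–H: 4 × 476 = 1904
  Σ(formed) = 7440 kJ
ΔH = Σ(broken) − Σ(formed) = 6961 − 7440 = −479 kJ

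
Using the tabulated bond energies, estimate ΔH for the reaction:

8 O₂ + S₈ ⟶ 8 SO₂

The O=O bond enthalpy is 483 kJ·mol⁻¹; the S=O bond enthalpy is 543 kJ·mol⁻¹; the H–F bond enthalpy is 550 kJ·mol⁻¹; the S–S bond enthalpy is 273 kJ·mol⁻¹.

ΔH ≈ −2640 kJ

Bonds broken (reactants):
  O=O: 8 × 483 = 3864
  S–S: 8 × 273 = 2184
  Σ(broken) = 6048 kJ
Bonds formed (products):
  S=O: 16 × 543 = 8688
  Σ(formed) = 8688 kJ
ΔH = Σ(broken) − Σ(formed) = 6048 − 8688 = −2640 kJ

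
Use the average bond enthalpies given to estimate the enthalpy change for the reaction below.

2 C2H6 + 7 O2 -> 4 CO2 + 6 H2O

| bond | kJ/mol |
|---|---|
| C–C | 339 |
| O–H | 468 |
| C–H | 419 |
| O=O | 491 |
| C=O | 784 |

Bonds broken (reactants):
  C–C: 2 × 339 = 678
  C–H: 12 × 419 = 5028
  O=O: 7 × 491 = 3437
  Σ(broken) = 9143 kJ
Bonds formed (products):
  C=O: 8 × 784 = 6272
  O–H: 12 × 468 = 5616
  Σ(formed) = 11888 kJ
ΔH = Σ(broken) − Σ(formed) = 9143 − 11888 = −2745 kJ

ΔH ≈ −2745 kJ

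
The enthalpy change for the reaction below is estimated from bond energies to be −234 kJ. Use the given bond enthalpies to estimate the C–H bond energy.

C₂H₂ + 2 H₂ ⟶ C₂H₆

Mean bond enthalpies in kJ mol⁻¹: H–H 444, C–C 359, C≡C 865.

Let D be the C–H bond energy.
Σ(broken) = 1×865 + 2×D + 2×444 = 1753 + 2D
Σ(formed) = 1×359 + 6×D = 359 + 6D
ΔH = Σ(broken) − Σ(formed) = (1753 + 2D) − (359 + 6D) = +1394 − 4D
Setting this equal to −234 kJ gives 4D = 1628, so D = 407 kJ/mol.

D(C–H) ≈ 407 kJ/mol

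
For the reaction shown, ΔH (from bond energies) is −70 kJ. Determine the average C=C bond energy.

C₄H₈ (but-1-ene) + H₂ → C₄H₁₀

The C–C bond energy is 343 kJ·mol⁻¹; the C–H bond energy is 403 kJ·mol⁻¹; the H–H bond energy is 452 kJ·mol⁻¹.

Let D be the C=C bond energy.
Σ(broken) = 2×343 + 8×403 + 1×D + 1×452 = 4362 + D
Σ(formed) = 3×343 + 10×403 = 5059
ΔH = Σ(broken) − Σ(formed) = (4362 + D) − (5059) = −697 + D
Setting this equal to −70 kJ gives D = 627 kJ/mol.

D(C=C) ≈ 627 kJ/mol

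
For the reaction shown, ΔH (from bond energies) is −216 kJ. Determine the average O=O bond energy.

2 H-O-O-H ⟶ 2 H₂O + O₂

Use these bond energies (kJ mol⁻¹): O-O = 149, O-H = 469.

Let D be the O=O bond energy.
Σ(broken) = 4×469 + 2×149 = 2174
Σ(formed) = 4×469 + 1×D = 1876 + D
ΔH = Σ(broken) − Σ(formed) = (2174) − (1876 + D) = +298 − D
Setting this equal to −216 kJ gives D = 514 kJ/mol.

D(O=O) ≈ 514 kJ/mol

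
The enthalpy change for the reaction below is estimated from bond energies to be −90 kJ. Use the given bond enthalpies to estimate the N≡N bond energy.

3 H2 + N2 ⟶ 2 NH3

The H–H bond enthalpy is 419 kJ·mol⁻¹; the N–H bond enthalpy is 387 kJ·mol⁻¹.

D(N≡N) ≈ 975 kJ/mol

Let D be the N≡N bond energy.
Σ(broken) = 3×419 + 1×D = 1257 + D
Σ(formed) = 6×387 = 2322
ΔH = Σ(broken) − Σ(formed) = (1257 + D) − (2322) = −1065 + D
Setting this equal to −90 kJ gives D = 975 kJ/mol.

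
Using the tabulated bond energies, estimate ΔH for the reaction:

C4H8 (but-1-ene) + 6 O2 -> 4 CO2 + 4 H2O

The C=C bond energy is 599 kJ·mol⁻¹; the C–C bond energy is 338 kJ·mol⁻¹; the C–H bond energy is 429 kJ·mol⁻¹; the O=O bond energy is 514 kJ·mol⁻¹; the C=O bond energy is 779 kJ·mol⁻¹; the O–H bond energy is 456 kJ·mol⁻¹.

ΔH ≈ −2089 kJ

Bonds broken (reactants):
  C–C: 2 × 338 = 676
  C–H: 8 × 429 = 3432
  C=C: 1 × 599 = 599
  O=O: 6 × 514 = 3084
  Σ(broken) = 7791 kJ
Bonds formed (products):
  C=O: 8 × 779 = 6232
  O–H: 8 × 456 = 3648
  Σ(formed) = 9880 kJ
ΔH = Σ(broken) − Σ(formed) = 7791 − 9880 = −2089 kJ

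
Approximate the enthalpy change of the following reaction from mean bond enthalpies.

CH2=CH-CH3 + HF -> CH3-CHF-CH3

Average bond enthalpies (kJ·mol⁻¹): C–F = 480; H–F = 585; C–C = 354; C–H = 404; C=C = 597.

Bonds broken (reactants):
  C–C: 1 × 354 = 354
  C–H: 6 × 404 = 2424
  C=C: 1 × 597 = 597
  H–F: 1 × 585 = 585
  Σ(broken) = 3960 kJ
Bonds formed (products):
  C–C: 2 × 354 = 708
  C–F: 1 × 480 = 480
  C–H: 7 × 404 = 2828
  Σ(formed) = 4016 kJ
ΔH = Σ(broken) − Σ(formed) = 3960 − 4016 = −56 kJ

ΔH ≈ −56 kJ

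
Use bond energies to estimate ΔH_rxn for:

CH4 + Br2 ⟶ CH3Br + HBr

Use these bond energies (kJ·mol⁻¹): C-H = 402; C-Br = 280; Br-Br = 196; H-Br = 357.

ΔH ≈ −39 kJ

Bonds broken (reactants):
  Br-Br: 1 × 196 = 196
  C-H: 4 × 402 = 1608
  Σ(broken) = 1804 kJ
Bonds formed (products):
  C-Br: 1 × 280 = 280
  C-H: 3 × 402 = 1206
  H-Br: 1 × 357 = 357
  Σ(formed) = 1843 kJ
ΔH = Σ(broken) − Σ(formed) = 1804 − 1843 = −39 kJ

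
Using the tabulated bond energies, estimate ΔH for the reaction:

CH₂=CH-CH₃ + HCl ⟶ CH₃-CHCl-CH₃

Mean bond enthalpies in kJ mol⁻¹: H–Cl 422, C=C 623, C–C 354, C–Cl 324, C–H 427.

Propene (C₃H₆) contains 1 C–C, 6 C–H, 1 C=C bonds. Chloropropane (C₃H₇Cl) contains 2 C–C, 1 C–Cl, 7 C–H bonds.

Bonds broken (reactants):
  C–C: 1 × 354 = 354
  C–H: 6 × 427 = 2562
  C=C: 1 × 623 = 623
  H–Cl: 1 × 422 = 422
  Σ(broken) = 3961 kJ
Bonds formed (products):
  C–C: 2 × 354 = 708
  C–Cl: 1 × 324 = 324
  C–H: 7 × 427 = 2989
  Σ(formed) = 4021 kJ
ΔH = Σ(broken) − Σ(formed) = 3961 − 4021 = −60 kJ

ΔH ≈ −60 kJ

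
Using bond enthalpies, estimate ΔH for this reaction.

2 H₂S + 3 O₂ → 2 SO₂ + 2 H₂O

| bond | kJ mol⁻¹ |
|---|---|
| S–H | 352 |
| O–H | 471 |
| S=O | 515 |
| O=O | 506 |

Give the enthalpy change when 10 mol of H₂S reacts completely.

ΔH = −5090 kJ

Bonds broken (reactants):
  O=O: 3 × 506 = 1518
  S–H: 4 × 352 = 1408
  Σ(broken) = 2926 kJ
Bonds formed (products):
  O–H: 4 × 471 = 1884
  S=O: 4 × 515 = 2060
  Σ(formed) = 3944 kJ
ΔH = Σ(broken) − Σ(formed) = 2926 − 3944 = −1018 kJ
For 5× the reaction as written: 5 × (−1018) = −5090 kJ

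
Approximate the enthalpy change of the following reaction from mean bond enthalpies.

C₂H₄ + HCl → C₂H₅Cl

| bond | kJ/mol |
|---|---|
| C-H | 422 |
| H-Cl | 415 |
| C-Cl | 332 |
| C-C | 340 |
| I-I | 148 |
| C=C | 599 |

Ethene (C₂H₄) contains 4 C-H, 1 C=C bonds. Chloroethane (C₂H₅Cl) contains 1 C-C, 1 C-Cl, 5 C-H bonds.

Bonds broken (reactants):
  C-H: 4 × 422 = 1688
  C=C: 1 × 599 = 599
  H-Cl: 1 × 415 = 415
  Σ(broken) = 2702 kJ
Bonds formed (products):
  C-C: 1 × 340 = 340
  C-Cl: 1 × 332 = 332
  C-H: 5 × 422 = 2110
  Σ(formed) = 2782 kJ
ΔH = Σ(broken) − Σ(formed) = 2702 − 2782 = −80 kJ

ΔH ≈ −80 kJ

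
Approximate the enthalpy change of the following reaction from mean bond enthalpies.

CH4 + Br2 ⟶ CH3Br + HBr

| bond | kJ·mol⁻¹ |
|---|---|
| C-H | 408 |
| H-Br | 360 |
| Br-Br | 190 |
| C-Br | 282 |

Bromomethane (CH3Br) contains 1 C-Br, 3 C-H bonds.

ΔH ≈ −44 kJ

Bonds broken (reactants):
  Br-Br: 1 × 190 = 190
  C-H: 4 × 408 = 1632
  Σ(broken) = 1822 kJ
Bonds formed (products):
  C-Br: 1 × 282 = 282
  C-H: 3 × 408 = 1224
  H-Br: 1 × 360 = 360
  Σ(formed) = 1866 kJ
ΔH = Σ(broken) − Σ(formed) = 1822 − 1866 = −44 kJ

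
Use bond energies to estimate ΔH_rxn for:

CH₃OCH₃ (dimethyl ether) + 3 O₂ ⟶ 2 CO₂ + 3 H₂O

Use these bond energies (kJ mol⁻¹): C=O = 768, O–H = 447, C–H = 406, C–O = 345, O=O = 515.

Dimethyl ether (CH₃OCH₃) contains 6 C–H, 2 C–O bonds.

Bonds broken (reactants):
  C–H: 6 × 406 = 2436
  C–O: 2 × 345 = 690
  O=O: 3 × 515 = 1545
  Σ(broken) = 4671 kJ
Bonds formed (products):
  C=O: 4 × 768 = 3072
  O–H: 6 × 447 = 2682
  Σ(formed) = 5754 kJ
ΔH = Σ(broken) − Σ(formed) = 4671 − 5754 = −1083 kJ

ΔH ≈ −1083 kJ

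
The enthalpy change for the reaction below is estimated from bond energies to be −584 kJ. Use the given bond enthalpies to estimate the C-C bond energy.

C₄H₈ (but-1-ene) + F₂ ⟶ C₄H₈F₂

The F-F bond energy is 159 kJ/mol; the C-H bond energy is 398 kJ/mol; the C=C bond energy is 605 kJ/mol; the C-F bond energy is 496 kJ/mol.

Let D be the C-C bond energy.
Σ(broken) = 2×D + 8×398 + 1×605 + 1×159 = 3948 + 2D
Σ(formed) = 3×D + 2×496 + 8×398 = 4176 + 3D
ΔH = Σ(broken) − Σ(formed) = (3948 + 2D) − (4176 + 3D) = −228 − D
Setting this equal to −584 kJ gives D = 356 kJ/mol.

D(C-C) ≈ 356 kJ/mol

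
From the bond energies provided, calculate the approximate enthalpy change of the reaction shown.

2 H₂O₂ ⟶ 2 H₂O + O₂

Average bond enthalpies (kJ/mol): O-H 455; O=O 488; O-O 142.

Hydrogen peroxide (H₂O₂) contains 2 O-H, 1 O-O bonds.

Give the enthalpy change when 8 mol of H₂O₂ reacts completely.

ΔH = −816 kJ

Bonds broken (reactants):
  O-H: 4 × 455 = 1820
  O-O: 2 × 142 = 284
  Σ(broken) = 2104 kJ
Bonds formed (products):
  O-H: 4 × 455 = 1820
  O=O: 1 × 488 = 488
  Σ(formed) = 2308 kJ
ΔH = Σ(broken) − Σ(formed) = 2104 − 2308 = −204 kJ
For 4× the reaction as written: 4 × (−204) = −816 kJ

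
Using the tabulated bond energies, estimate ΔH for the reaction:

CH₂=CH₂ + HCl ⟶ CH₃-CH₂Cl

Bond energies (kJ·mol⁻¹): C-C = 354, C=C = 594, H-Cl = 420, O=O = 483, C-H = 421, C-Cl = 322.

Bonds broken (reactants):
  C-H: 4 × 421 = 1684
  C=C: 1 × 594 = 594
  H-Cl: 1 × 420 = 420
  Σ(broken) = 2698 kJ
Bonds formed (products):
  C-C: 1 × 354 = 354
  C-Cl: 1 × 322 = 322
  C-H: 5 × 421 = 2105
  Σ(formed) = 2781 kJ
ΔH = Σ(broken) − Σ(formed) = 2698 − 2781 = −83 kJ

ΔH ≈ −83 kJ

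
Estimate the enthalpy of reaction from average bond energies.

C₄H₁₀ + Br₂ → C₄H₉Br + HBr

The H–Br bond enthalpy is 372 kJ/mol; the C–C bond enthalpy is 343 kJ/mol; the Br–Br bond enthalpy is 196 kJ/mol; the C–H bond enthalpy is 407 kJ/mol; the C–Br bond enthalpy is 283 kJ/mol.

ΔH ≈ −52 kJ

Bonds broken (reactants):
  Br–Br: 1 × 196 = 196
  C–C: 3 × 343 = 1029
  C–H: 10 × 407 = 4070
  Σ(broken) = 5295 kJ
Bonds formed (products):
  C–Br: 1 × 283 = 283
  C–C: 3 × 343 = 1029
  C–H: 9 × 407 = 3663
  H–Br: 1 × 372 = 372
  Σ(formed) = 5347 kJ
ΔH = Σ(broken) − Σ(formed) = 5295 − 5347 = −52 kJ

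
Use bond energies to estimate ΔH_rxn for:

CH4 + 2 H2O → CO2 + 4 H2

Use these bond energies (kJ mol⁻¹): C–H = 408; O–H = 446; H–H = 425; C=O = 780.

Bonds broken (reactants):
  C–H: 4 × 408 = 1632
  O–H: 4 × 446 = 1784
  Σ(broken) = 3416 kJ
Bonds formed (products):
  C=O: 2 × 780 = 1560
  H–H: 4 × 425 = 1700
  Σ(formed) = 3260 kJ
ΔH = Σ(broken) − Σ(formed) = 3416 − 3260 = +156 kJ

ΔH ≈ +156 kJ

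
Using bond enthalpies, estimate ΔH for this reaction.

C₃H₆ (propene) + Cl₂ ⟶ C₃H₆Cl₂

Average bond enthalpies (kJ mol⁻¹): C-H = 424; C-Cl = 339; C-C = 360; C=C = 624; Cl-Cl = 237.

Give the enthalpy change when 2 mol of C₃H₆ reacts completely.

ΔH = −354 kJ

Bonds broken (reactants):
  C-C: 1 × 360 = 360
  C-H: 6 × 424 = 2544
  C=C: 1 × 624 = 624
  Cl-Cl: 1 × 237 = 237
  Σ(broken) = 3765 kJ
Bonds formed (products):
  C-C: 2 × 360 = 720
  C-Cl: 2 × 339 = 678
  C-H: 6 × 424 = 2544
  Σ(formed) = 3942 kJ
ΔH = Σ(broken) − Σ(formed) = 3765 − 3942 = −177 kJ
For 2× the reaction as written: 2 × (−177) = −354 kJ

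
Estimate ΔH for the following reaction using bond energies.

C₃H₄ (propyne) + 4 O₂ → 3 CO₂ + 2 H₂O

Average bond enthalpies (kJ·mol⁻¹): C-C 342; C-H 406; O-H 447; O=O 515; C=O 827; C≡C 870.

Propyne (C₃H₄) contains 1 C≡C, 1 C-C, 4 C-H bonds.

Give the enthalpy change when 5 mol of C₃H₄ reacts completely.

ΔH = −9270 kJ

Bonds broken (reactants):
  C≡C: 1 × 870 = 870
  C-C: 1 × 342 = 342
  C-H: 4 × 406 = 1624
  O=O: 4 × 515 = 2060
  Σ(broken) = 4896 kJ
Bonds formed (products):
  C=O: 6 × 827 = 4962
  O-H: 4 × 447 = 1788
  Σ(formed) = 6750 kJ
ΔH = Σ(broken) − Σ(formed) = 4896 − 6750 = −1854 kJ
For 5× the reaction as written: 5 × (−1854) = −9270 kJ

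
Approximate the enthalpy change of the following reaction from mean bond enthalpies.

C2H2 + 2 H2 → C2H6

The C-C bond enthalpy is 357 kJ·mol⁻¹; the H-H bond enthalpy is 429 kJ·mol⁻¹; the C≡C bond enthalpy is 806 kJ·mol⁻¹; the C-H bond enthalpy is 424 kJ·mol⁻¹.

ΔH ≈ −389 kJ

Bonds broken (reactants):
  C≡C: 1 × 806 = 806
  C-H: 2 × 424 = 848
  H-H: 2 × 429 = 858
  Σ(broken) = 2512 kJ
Bonds formed (products):
  C-C: 1 × 357 = 357
  C-H: 6 × 424 = 2544
  Σ(formed) = 2901 kJ
ΔH = Σ(broken) − Σ(formed) = 2512 − 2901 = −389 kJ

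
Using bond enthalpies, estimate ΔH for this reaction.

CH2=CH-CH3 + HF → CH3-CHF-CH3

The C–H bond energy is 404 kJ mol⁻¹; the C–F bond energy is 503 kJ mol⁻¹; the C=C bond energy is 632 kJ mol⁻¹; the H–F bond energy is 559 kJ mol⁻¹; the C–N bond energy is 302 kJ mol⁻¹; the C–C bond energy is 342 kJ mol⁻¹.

ΔH ≈ −58 kJ

Bonds broken (reactants):
  C–C: 1 × 342 = 342
  C–H: 6 × 404 = 2424
  C=C: 1 × 632 = 632
  H–F: 1 × 559 = 559
  Σ(broken) = 3957 kJ
Bonds formed (products):
  C–C: 2 × 342 = 684
  C–F: 1 × 503 = 503
  C–H: 7 × 404 = 2828
  Σ(formed) = 4015 kJ
ΔH = Σ(broken) − Σ(formed) = 3957 − 4015 = −58 kJ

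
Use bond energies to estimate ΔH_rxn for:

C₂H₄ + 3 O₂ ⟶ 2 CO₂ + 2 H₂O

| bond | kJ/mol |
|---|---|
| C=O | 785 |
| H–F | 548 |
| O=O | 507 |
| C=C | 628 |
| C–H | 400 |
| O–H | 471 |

ΔH ≈ −1275 kJ

Bonds broken (reactants):
  C–H: 4 × 400 = 1600
  C=C: 1 × 628 = 628
  O=O: 3 × 507 = 1521
  Σ(broken) = 3749 kJ
Bonds formed (products):
  C=O: 4 × 785 = 3140
  O–H: 4 × 471 = 1884
  Σ(formed) = 5024 kJ
ΔH = Σ(broken) − Σ(formed) = 3749 − 5024 = −1275 kJ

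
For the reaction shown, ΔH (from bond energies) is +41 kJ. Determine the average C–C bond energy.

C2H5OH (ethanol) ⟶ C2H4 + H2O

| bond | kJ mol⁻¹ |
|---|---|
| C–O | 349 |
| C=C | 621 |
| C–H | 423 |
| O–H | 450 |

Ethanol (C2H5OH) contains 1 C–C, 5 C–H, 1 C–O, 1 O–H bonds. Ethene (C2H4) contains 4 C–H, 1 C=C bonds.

Let D be the C–C bond energy.
Σ(broken) = 1×D + 5×423 + 1×349 + 1×450 = 2914 + D
Σ(formed) = 4×423 + 1×621 + 2×450 = 3213
ΔH = Σ(broken) − Σ(formed) = (2914 + D) − (3213) = −299 + D
Setting this equal to +41 kJ gives D = 340 kJ/mol.

D(C–C) ≈ 340 kJ/mol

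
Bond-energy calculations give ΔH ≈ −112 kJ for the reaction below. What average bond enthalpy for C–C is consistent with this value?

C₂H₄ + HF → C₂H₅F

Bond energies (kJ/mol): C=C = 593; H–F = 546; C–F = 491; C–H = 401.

D(C–C) ≈ 359 kJ/mol

Let D be the C–C bond energy.
Σ(broken) = 4×401 + 1×593 + 1×546 = 2743
Σ(formed) = 1×D + 1×491 + 5×401 = 2496 + D
ΔH = Σ(broken) − Σ(formed) = (2743) − (2496 + D) = +247 − D
Setting this equal to −112 kJ gives D = 359 kJ/mol.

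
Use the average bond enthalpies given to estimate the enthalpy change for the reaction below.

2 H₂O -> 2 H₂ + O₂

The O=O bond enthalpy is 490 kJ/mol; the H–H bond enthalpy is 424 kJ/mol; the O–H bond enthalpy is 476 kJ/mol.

Bonds broken (reactants):
  O–H: 4 × 476 = 1904
  Σ(broken) = 1904 kJ
Bonds formed (products):
  H–H: 2 × 424 = 848
  O=O: 1 × 490 = 490
  Σ(formed) = 1338 kJ
ΔH = Σ(broken) − Σ(formed) = 1904 − 1338 = +566 kJ

ΔH ≈ +566 kJ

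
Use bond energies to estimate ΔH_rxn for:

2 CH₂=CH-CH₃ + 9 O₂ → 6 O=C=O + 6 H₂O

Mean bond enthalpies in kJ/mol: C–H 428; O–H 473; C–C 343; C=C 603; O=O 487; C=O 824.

Bonds broken (reactants):
  C–C: 2 × 343 = 686
  C–H: 12 × 428 = 5136
  C=C: 2 × 603 = 1206
  O=O: 9 × 487 = 4383
  Σ(broken) = 11411 kJ
Bonds formed (products):
  C=O: 12 × 824 = 9888
  O–H: 12 × 473 = 5676
  Σ(formed) = 15564 kJ
ΔH = Σ(broken) − Σ(formed) = 11411 − 15564 = −4153 kJ

ΔH ≈ −4153 kJ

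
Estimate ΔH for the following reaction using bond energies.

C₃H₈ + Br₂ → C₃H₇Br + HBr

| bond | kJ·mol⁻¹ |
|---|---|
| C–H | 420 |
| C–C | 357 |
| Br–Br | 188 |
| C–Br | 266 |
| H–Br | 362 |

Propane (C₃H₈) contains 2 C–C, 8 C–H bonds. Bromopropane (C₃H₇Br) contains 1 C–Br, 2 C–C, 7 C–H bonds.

Bonds broken (reactants):
  Br–Br: 1 × 188 = 188
  C–C: 2 × 357 = 714
  C–H: 8 × 420 = 3360
  Σ(broken) = 4262 kJ
Bonds formed (products):
  C–Br: 1 × 266 = 266
  C–C: 2 × 357 = 714
  C–H: 7 × 420 = 2940
  H–Br: 1 × 362 = 362
  Σ(formed) = 4282 kJ
ΔH = Σ(broken) − Σ(formed) = 4262 − 4282 = −20 kJ

ΔH ≈ −20 kJ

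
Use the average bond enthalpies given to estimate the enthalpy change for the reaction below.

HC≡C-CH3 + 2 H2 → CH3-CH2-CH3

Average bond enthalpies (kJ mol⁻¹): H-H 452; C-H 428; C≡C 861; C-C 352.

Bonds broken (reactants):
  C≡C: 1 × 861 = 861
  C-C: 1 × 352 = 352
  C-H: 4 × 428 = 1712
  H-H: 2 × 452 = 904
  Σ(broken) = 3829 kJ
Bonds formed (products):
  C-C: 2 × 352 = 704
  C-H: 8 × 428 = 3424
  Σ(formed) = 4128 kJ
ΔH = Σ(broken) − Σ(formed) = 3829 − 4128 = −299 kJ

ΔH ≈ −299 kJ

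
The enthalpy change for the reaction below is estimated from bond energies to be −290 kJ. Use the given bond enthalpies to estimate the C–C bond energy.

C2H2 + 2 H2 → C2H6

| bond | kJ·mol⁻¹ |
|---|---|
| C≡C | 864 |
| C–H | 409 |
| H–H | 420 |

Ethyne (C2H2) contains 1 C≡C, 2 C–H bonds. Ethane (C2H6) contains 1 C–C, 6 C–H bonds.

Let D be the C–C bond energy.
Σ(broken) = 1×864 + 2×409 + 2×420 = 2522
Σ(formed) = 1×D + 6×409 = 2454 + D
ΔH = Σ(broken) − Σ(formed) = (2522) − (2454 + D) = +68 − D
Setting this equal to −290 kJ gives D = 358 kJ/mol.

D(C–C) ≈ 358 kJ/mol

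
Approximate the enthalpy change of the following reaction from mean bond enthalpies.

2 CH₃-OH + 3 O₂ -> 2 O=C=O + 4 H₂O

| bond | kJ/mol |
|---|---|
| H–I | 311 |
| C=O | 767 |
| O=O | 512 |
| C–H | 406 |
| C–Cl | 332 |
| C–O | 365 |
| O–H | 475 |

ΔH ≈ −1216 kJ

Bonds broken (reactants):
  C–H: 6 × 406 = 2436
  C–O: 2 × 365 = 730
  O–H: 2 × 475 = 950
  O=O: 3 × 512 = 1536
  Σ(broken) = 5652 kJ
Bonds formed (products):
  C=O: 4 × 767 = 3068
  O–H: 8 × 475 = 3800
  Σ(formed) = 6868 kJ
ΔH = Σ(broken) − Σ(formed) = 5652 − 6868 = −1216 kJ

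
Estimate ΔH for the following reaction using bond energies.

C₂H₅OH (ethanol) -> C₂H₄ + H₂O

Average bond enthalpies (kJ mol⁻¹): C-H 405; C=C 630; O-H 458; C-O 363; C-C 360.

Bonds broken (reactants):
  C-C: 1 × 360 = 360
  C-H: 5 × 405 = 2025
  C-O: 1 × 363 = 363
  O-H: 1 × 458 = 458
  Σ(broken) = 3206 kJ
Bonds formed (products):
  C-H: 4 × 405 = 1620
  C=C: 1 × 630 = 630
  O-H: 2 × 458 = 916
  Σ(formed) = 3166 kJ
ΔH = Σ(broken) − Σ(formed) = 3206 − 3166 = +40 kJ

ΔH ≈ +40 kJ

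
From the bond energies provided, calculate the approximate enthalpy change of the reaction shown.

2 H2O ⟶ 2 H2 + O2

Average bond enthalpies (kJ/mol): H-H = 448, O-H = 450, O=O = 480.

ΔH ≈ +424 kJ

Bonds broken (reactants):
  O-H: 4 × 450 = 1800
  Σ(broken) = 1800 kJ
Bonds formed (products):
  H-H: 2 × 448 = 896
  O=O: 1 × 480 = 480
  Σ(formed) = 1376 kJ
ΔH = Σ(broken) − Σ(formed) = 1800 − 1376 = +424 kJ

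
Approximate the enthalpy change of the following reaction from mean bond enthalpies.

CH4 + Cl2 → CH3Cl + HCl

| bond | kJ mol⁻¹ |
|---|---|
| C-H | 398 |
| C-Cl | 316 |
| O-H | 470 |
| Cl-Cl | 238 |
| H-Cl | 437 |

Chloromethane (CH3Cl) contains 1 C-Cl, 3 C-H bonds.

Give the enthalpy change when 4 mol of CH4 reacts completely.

ΔH = −468 kJ

Bonds broken (reactants):
  C-H: 4 × 398 = 1592
  Cl-Cl: 1 × 238 = 238
  Σ(broken) = 1830 kJ
Bonds formed (products):
  C-Cl: 1 × 316 = 316
  C-H: 3 × 398 = 1194
  H-Cl: 1 × 437 = 437
  Σ(formed) = 1947 kJ
ΔH = Σ(broken) − Σ(formed) = 1830 − 1947 = −117 kJ
For 4× the reaction as written: 4 × (−117) = −468 kJ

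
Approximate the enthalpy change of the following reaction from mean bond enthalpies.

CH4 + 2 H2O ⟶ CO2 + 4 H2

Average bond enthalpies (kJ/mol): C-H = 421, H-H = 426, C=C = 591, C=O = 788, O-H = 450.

Bonds broken (reactants):
  C-H: 4 × 421 = 1684
  O-H: 4 × 450 = 1800
  Σ(broken) = 3484 kJ
Bonds formed (products):
  C=O: 2 × 788 = 1576
  H-H: 4 × 426 = 1704
  Σ(formed) = 3280 kJ
ΔH = Σ(broken) − Σ(formed) = 3484 − 3280 = +204 kJ

ΔH ≈ +204 kJ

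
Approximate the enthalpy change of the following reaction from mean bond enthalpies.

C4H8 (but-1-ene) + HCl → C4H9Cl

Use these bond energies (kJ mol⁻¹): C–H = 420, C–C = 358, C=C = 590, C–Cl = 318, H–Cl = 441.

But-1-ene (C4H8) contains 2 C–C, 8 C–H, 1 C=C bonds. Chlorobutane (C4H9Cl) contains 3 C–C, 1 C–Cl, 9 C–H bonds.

Bonds broken (reactants):
  C–C: 2 × 358 = 716
  C–H: 8 × 420 = 3360
  C=C: 1 × 590 = 590
  H–Cl: 1 × 441 = 441
  Σ(broken) = 5107 kJ
Bonds formed (products):
  C–C: 3 × 358 = 1074
  C–Cl: 1 × 318 = 318
  C–H: 9 × 420 = 3780
  Σ(formed) = 5172 kJ
ΔH = Σ(broken) − Σ(formed) = 5107 − 5172 = −65 kJ

ΔH ≈ −65 kJ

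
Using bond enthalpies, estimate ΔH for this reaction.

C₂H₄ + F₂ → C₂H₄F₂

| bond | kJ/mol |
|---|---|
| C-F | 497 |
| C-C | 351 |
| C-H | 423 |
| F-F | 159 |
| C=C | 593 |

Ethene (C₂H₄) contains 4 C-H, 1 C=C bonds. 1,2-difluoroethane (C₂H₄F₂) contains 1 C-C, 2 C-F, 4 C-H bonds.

Bonds broken (reactants):
  C-H: 4 × 423 = 1692
  C=C: 1 × 593 = 593
  F-F: 1 × 159 = 159
  Σ(broken) = 2444 kJ
Bonds formed (products):
  C-C: 1 × 351 = 351
  C-F: 2 × 497 = 994
  C-H: 4 × 423 = 1692
  Σ(formed) = 3037 kJ
ΔH = Σ(broken) − Σ(formed) = 2444 − 3037 = −593 kJ

ΔH ≈ −593 kJ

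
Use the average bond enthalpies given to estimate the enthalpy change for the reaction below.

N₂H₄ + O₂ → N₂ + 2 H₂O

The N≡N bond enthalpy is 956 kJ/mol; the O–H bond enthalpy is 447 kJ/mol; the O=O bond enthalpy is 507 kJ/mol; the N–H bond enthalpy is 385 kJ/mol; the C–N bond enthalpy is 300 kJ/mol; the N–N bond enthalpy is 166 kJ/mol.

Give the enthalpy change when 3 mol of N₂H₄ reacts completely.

ΔH = −1593 kJ

Bonds broken (reactants):
  N–H: 4 × 385 = 1540
  N–N: 1 × 166 = 166
  O=O: 1 × 507 = 507
  Σ(broken) = 2213 kJ
Bonds formed (products):
  N≡N: 1 × 956 = 956
  O–H: 4 × 447 = 1788
  Σ(formed) = 2744 kJ
ΔH = Σ(broken) − Σ(formed) = 2213 − 2744 = −531 kJ
For 3× the reaction as written: 3 × (−531) = −1593 kJ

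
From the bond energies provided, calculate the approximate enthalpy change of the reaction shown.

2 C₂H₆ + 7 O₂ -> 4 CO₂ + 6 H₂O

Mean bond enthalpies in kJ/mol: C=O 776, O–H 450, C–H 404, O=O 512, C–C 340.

ΔH ≈ −2496 kJ

Bonds broken (reactants):
  C–C: 2 × 340 = 680
  C–H: 12 × 404 = 4848
  O=O: 7 × 512 = 3584
  Σ(broken) = 9112 kJ
Bonds formed (products):
  C=O: 8 × 776 = 6208
  O–H: 12 × 450 = 5400
  Σ(formed) = 11608 kJ
ΔH = Σ(broken) − Σ(formed) = 9112 − 11608 = −2496 kJ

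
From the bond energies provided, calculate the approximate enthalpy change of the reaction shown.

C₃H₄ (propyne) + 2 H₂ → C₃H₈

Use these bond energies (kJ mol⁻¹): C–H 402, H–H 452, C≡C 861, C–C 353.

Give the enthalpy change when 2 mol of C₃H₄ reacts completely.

ΔH = −392 kJ

Bonds broken (reactants):
  C≡C: 1 × 861 = 861
  C–C: 1 × 353 = 353
  C–H: 4 × 402 = 1608
  H–H: 2 × 452 = 904
  Σ(broken) = 3726 kJ
Bonds formed (products):
  C–C: 2 × 353 = 706
  C–H: 8 × 402 = 3216
  Σ(formed) = 3922 kJ
ΔH = Σ(broken) − Σ(formed) = 3726 − 3922 = −196 kJ
For 2× the reaction as written: 2 × (−196) = −392 kJ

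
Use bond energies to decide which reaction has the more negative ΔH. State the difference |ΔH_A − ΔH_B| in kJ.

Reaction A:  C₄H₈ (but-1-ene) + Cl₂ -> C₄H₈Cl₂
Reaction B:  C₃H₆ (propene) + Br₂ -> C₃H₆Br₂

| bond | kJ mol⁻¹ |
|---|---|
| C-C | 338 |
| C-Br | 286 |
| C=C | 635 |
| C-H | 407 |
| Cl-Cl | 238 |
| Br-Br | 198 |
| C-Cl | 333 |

Reaction A:
  Bonds broken (reactants):
    C-C: 2 × 338 = 676
    C-H: 8 × 407 = 3256
    C=C: 1 × 635 = 635
    Cl-Cl: 1 × 238 = 238
    Σ(broken) = 4805 kJ
  Bonds formed (products):
    C-C: 3 × 338 = 1014
    C-Cl: 2 × 333 = 666
    C-H: 8 × 407 = 3256
    Σ(formed) = 4936 kJ
  ΔH_A = 4805 − 4936 = −131 kJ
Reaction B:
  Bonds broken (reactants):
    Br-Br: 1 × 198 = 198
    C-C: 1 × 338 = 338
    C-H: 6 × 407 = 2442
    C=C: 1 × 635 = 635
    Σ(broken) = 3613 kJ
  Bonds formed (products):
    C-Br: 2 × 286 = 572
    C-C: 2 × 338 = 676
    C-H: 6 × 407 = 2442
    Σ(formed) = 3690 kJ
  ΔH_B = 3613 − 3690 = −77 kJ
ΔH_A − ΔH_B = −54 kJ, so reaction A has the more negative ΔH; |ΔH_A − ΔH_B| = 54 kJ.

Reaction A, by 54 kJ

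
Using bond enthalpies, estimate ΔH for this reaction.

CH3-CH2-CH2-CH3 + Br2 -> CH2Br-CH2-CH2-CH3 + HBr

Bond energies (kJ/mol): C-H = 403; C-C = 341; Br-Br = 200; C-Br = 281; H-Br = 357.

Bonds broken (reactants):
  Br-Br: 1 × 200 = 200
  C-C: 3 × 341 = 1023
  C-H: 10 × 403 = 4030
  Σ(broken) = 5253 kJ
Bonds formed (products):
  C-Br: 1 × 281 = 281
  C-C: 3 × 341 = 1023
  C-H: 9 × 403 = 3627
  H-Br: 1 × 357 = 357
  Σ(formed) = 5288 kJ
ΔH = Σ(broken) − Σ(formed) = 5253 − 5288 = −35 kJ

ΔH ≈ −35 kJ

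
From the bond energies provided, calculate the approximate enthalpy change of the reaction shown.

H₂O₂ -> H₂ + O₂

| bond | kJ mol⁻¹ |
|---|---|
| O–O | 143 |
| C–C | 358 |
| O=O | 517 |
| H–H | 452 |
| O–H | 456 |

Bonds broken (reactants):
  O–H: 2 × 456 = 912
  O–O: 1 × 143 = 143
  Σ(broken) = 1055 kJ
Bonds formed (products):
  H–H: 1 × 452 = 452
  O=O: 1 × 517 = 517
  Σ(formed) = 969 kJ
ΔH = Σ(broken) − Σ(formed) = 1055 − 969 = +86 kJ

ΔH ≈ +86 kJ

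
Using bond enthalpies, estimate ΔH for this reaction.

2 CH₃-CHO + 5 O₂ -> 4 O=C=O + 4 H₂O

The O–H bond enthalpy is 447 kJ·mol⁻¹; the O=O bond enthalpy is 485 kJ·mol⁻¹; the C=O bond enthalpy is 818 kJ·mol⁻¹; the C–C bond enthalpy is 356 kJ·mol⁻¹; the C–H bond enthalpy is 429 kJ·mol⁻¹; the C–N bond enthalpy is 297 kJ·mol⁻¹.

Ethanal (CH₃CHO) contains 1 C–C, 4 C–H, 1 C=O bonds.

ΔH ≈ −1915 kJ

Bonds broken (reactants):
  C–C: 2 × 356 = 712
  C–H: 8 × 429 = 3432
  C=O: 2 × 818 = 1636
  O=O: 5 × 485 = 2425
  Σ(broken) = 8205 kJ
Bonds formed (products):
  C=O: 8 × 818 = 6544
  O–H: 8 × 447 = 3576
  Σ(formed) = 10120 kJ
ΔH = Σ(broken) − Σ(formed) = 8205 − 10120 = −1915 kJ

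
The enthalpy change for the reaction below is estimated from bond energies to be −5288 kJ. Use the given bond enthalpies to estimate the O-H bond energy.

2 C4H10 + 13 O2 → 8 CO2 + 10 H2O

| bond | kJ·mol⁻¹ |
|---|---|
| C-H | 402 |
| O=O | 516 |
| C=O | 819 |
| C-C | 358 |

Let D be the O-H bond energy.
Σ(broken) = 6×358 + 20×402 + 13×516 = 16896
Σ(formed) = 16×819 + 20×D = 13104 + 20D
ΔH = Σ(broken) − Σ(formed) = (16896) − (13104 + 20D) = +3792 − 20D
Setting this equal to −5288 kJ gives 20D = 9080, so D = 454 kJ/mol.

D(O-H) ≈ 454 kJ/mol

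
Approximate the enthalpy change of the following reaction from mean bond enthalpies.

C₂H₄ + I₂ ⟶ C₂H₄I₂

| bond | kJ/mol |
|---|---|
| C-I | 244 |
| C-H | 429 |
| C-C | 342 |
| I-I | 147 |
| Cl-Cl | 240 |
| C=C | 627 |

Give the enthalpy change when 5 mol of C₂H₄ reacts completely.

Bonds broken (reactants):
  C-H: 4 × 429 = 1716
  C=C: 1 × 627 = 627
  I-I: 1 × 147 = 147
  Σ(broken) = 2490 kJ
Bonds formed (products):
  C-C: 1 × 342 = 342
  C-H: 4 × 429 = 1716
  C-I: 2 × 244 = 488
  Σ(formed) = 2546 kJ
ΔH = Σ(broken) − Σ(formed) = 2490 − 2546 = −56 kJ
For 5× the reaction as written: 5 × (−56) = −280 kJ

ΔH = −280 kJ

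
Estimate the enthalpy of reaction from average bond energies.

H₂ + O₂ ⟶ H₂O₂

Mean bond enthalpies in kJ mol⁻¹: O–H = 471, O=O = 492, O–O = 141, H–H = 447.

ΔH ≈ −144 kJ

Bonds broken (reactants):
  H–H: 1 × 447 = 447
  O=O: 1 × 492 = 492
  Σ(broken) = 939 kJ
Bonds formed (products):
  O–H: 2 × 471 = 942
  O–O: 1 × 141 = 141
  Σ(formed) = 1083 kJ
ΔH = Σ(broken) − Σ(formed) = 939 − 1083 = −144 kJ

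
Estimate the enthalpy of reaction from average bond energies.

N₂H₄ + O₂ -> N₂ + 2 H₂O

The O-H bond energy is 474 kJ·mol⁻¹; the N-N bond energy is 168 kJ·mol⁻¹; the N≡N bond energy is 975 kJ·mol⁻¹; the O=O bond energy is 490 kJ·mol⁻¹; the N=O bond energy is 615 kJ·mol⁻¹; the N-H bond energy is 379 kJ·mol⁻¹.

Bonds broken (reactants):
  N-H: 4 × 379 = 1516
  N-N: 1 × 168 = 168
  O=O: 1 × 490 = 490
  Σ(broken) = 2174 kJ
Bonds formed (products):
  N≡N: 1 × 975 = 975
  O-H: 4 × 474 = 1896
  Σ(formed) = 2871 kJ
ΔH = Σ(broken) − Σ(formed) = 2174 − 2871 = −697 kJ

ΔH ≈ −697 kJ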